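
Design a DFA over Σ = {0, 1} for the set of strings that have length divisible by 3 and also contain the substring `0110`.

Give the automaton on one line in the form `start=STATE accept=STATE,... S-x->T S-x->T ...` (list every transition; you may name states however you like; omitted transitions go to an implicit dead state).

start=s0 accept=s14 s0-0->s1 s0-1->s2 s1-0->s3 s1-1->s4 s2-0->s3 s2-1->s5 s3-0->s6 s3-1->s7 s4-0->s6 s4-1->s8 s5-0->s6 s5-1->s0 s6-0->s1 s6-1->s9 s7-0->s1 s7-1->s10 s8-0->s11 s8-1->s2 s9-0->s3 s9-1->s12 s10-0->s13 s10-1->s5 s11-0->s13 s11-1->s13 s12-0->s14 s12-1->s0 s13-0->s14 s13-1->s14 s14-0->s11 s14-1->s11

Build one automaton per condition and run them in lockstep. One (3 states) tracks the input length modulo 3; the other (5 states) tracks whether and how much of `0110` has been seen. Each combined state is a pair, one component from each; accept when both components accept.
15 states suffice.
          0    1  
>  s0     s1   s2 
   s1     s3   s4 
   s2     s3   s5 
   s3     s6   s7 
   s4     s6   s8 
   s5     s6   s0 
   s6     s1   s9 
   s7     s1  s10 
   s8    s11   s2 
   s9     s3  s12 
   s10   s13   s5 
   s11   s13  s13 
   s12   s14   s0 
   s13   s14  s14 
 * s14   s11  s11 
(> = start, * = accepting)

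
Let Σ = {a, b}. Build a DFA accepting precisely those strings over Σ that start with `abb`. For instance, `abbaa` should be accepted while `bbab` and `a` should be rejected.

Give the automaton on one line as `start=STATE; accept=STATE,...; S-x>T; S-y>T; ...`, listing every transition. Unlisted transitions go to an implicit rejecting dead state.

start=s0; accept=s3; s0-a>s1; s0-b>s4; s1-a>s4; s1-b>s2; s2-a>s4; s2-b>s3; s3-a>s3; s3-b>s3; s4-a>s4; s4-b>s4

Walk along `abb` while the input agrees: from s0 take `a` to s1, and so on. Any deviation drops to the rejecting sink s4. Once s3 is reached the prefix is confirmed and every continuation is accepted.
5 states suffice.
        a   b  
>  s0   s1  s4 
   s1   s4  s2 
   s2   s4  s3 
 * s3   s3  s3 
   s4   s4  s4 
(> = start, * = accepting)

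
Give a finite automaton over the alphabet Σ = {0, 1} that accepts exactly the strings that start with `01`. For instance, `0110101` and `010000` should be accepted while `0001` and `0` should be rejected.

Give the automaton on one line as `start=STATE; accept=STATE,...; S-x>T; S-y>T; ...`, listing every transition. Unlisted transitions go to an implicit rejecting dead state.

Check the first 2 symbols one by one: q0 through q1 record how many have matched `01` so far; any wrong symbol goes to the dead state q3. After all 2 match we enter the accepting sink q2.
4 states suffice.
        0   1  
>  q0   q1  q3 
   q1   q3  q2 
 * q2   q2  q2 
   q3   q3  q3 
(> = start, * = accepting)

start=q0; accept=q2; q0-0>q1; q0-1>q3; q1-0>q3; q1-1>q2; q2-0>q2; q2-1>q2; q3-0>q3; q3-1>q3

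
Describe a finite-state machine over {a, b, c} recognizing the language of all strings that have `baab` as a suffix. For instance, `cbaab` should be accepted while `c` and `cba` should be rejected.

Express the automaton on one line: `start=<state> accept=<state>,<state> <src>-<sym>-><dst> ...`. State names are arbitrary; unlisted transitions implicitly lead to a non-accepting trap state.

start=s0 accept=s4 s0-a->s0 s0-b->s1 s0-c->s0 s1-a->s2 s1-b->s1 s1-c->s0 s2-a->s3 s2-b->s1 s2-c->s0 s3-a->s0 s3-b->s4 s3-c->s0 s4-a->s2 s4-b->s1 s4-c->s0

Let each state record the length of the longest suffix of the input read so far that is also a prefix of `baab`. s1 means the last symbol is `b`; s2 means the last 2 symbols are `ba`; s3 means the last 3 symbols are `baa`; s4 means the last 4 symbols are `baab`. Accept only at s4, where the string currently ends in `baab`.
        a   b   c  
>  s0   s0  s1  s0 
   s1   s2  s1  s0 
   s2   s3  s1  s0 
   s3   s0  s4  s0 
 * s4   s2  s1  s0 
(> = start, * = accepting)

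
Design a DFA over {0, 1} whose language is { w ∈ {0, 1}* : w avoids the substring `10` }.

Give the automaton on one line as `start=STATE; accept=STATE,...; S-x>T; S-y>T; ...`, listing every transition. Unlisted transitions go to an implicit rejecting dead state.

start=q0; accept=q0,q1; q0-0>q0; q0-1>q1; q1-0>q2; q1-1>q1; q2-0>q2; q2-1>q2

This is the complement of 'contains `10`'. Use the same substring-matching states — q0 through q2 holding how much of `10` has just been matched — but flip the accepting set: everything except the trap q2 accepts.
        0   1  
>* q0   q0  q1 
 * q1   q2  q1 
   q2   q2  q2 
(> = start, * = accepting)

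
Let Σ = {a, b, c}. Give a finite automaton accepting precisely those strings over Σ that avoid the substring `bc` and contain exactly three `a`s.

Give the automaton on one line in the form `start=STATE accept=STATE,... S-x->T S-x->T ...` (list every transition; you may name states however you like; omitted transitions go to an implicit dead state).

Run two small machines in parallel and take their product. One (3 states) tracks partial matches of the forbidden pattern `bc`; the other (5 states) tracks the count of `a`s, saturating at 4. Each combined state is a pair, one component from each; accept when both components accept. Equivalent product states are then merged.
With 9 states:
        a   b   c  
>  S0   S1  S2  S0 
   S1   S3  S4  S1 
   S2   S1  S2  S5 
   S3   S6  S7  S3 
   S4   S3  S4  S5 
   S5   S5  S5  S5 
 * S6   S5  S8  S6 
   S7   S6  S7  S5 
 * S8   S5  S8  S5 
(> = start, * = accepting)

start=S0 accept=S6,S8 S0-a->S1 S0-b->S2 S0-c->S0 S1-a->S3 S1-b->S4 S1-c->S1 S2-a->S1 S2-b->S2 S2-c->S5 S3-a->S6 S3-b->S7 S3-c->S3 S4-a->S3 S4-b->S4 S4-c->S5 S5-a->S5 S5-b->S5 S5-c->S5 S6-a->S5 S6-b->S8 S6-c->S6 S7-a->S6 S7-b->S7 S7-c->S5 S8-a->S5 S8-b->S8 S8-c->S5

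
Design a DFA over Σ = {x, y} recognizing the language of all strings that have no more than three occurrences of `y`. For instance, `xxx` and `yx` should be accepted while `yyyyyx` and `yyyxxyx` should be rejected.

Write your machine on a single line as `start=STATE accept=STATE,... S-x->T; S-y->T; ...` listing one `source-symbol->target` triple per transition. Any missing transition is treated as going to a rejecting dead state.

start=q0; accept=q0,q1,q2,q3; q0-x->q0; q0-y->q1; q1-x->q1; q1-y->q2; q2-x->q2; q2-y->q3; q3-x->q3; q3-y->q4; q4-x->q4; q4-y->q4

Only the number of `y`s matters, and only up to 4. Make a chain q0 → q1 → q2 → q3 → q4 advanced by each `y` (with q4 absorbing); every other symbol self-loops. The accepting set is {q0, q1, q2, q3}.
With 5 states:
        x   y  
>* q0   q0  q1 
 * q1   q1  q2 
 * q2   q2  q3 
 * q3   q3  q4 
   q4   q4  q4 
(> = start, * = accepting)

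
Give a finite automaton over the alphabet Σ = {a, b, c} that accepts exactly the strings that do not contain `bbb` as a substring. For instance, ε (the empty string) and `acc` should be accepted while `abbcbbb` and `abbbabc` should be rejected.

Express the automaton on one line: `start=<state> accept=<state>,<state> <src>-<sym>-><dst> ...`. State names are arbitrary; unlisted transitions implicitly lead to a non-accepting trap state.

start=S0 accept=S0,S1,S2 S0-a->S0 S0-b->S1 S0-c->S0 S1-a->S0 S1-b->S2 S1-c->S0 S2-a->S0 S2-b->S3 S2-c->S0 S3-a->S3 S3-b->S3 S3-c->S3

This is the complement of 'contains `bbb`'. Use the same substring-matching states — S0 through S3 holding how much of `bbb` has just been matched — but flip the accepting set: everything except the trap S3 accepts.
A 4-state machine:
        a   b   c  
>* S0   S0  S1  S0 
 * S1   S0  S2  S0 
 * S2   S0  S3  S0 
   S3   S3  S3  S3 
(> = start, * = accepting)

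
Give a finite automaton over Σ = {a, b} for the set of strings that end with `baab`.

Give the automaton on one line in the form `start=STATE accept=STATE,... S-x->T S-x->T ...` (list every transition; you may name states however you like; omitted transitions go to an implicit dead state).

Remember how much of `baab` the current input suffix matches. State q0 means no match yet; q1 means the last symbol is `b`; q2 means the last 2 symbols are `ba`; q3 means the last 3 symbols are `baa`; q4 means the last 4 symbols are `baab`. Only q4 accepts. On a mismatch, fall back to the longest proper suffix that is still a prefix of `baab`.
With 5 states:
        a   b  
>  q0   q0  q1 
   q1   q2  q1 
   q2   q3  q1 
   q3   q0  q4 
 * q4   q2  q1 
(> = start, * = accepting)

start=q0 accept=q4 q0-a->q0 q0-b->q1 q1-a->q2 q1-b->q1 q2-a->q3 q2-b->q1 q3-a->q0 q3-b->q4 q4-a->q2 q4-b->q1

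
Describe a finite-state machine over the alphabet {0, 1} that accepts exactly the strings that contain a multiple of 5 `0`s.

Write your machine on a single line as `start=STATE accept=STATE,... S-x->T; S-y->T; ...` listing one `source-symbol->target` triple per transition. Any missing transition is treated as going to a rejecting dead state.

The only thing that matters is how many `0`s have appeared, reduced mod 5. Use one state per residue: q0 for 0, …, q4 for 4. Reading `0` moves to the next residue; anything else stays put. q0 is accepting.
5 states suffice.
        0   1  
>* q0   q1  q0 
   q1   q2  q1 
   q2   q3  q2 
   q3   q4  q3 
   q4   q0  q4 
(> = start, * = accepting)

start=q0; accept=q0; q0-0->q1; q0-1->q0; q1-0->q2; q1-1->q1; q2-0->q3; q2-1->q2; q3-0->q4; q3-1->q3; q4-0->q0; q4-1->q4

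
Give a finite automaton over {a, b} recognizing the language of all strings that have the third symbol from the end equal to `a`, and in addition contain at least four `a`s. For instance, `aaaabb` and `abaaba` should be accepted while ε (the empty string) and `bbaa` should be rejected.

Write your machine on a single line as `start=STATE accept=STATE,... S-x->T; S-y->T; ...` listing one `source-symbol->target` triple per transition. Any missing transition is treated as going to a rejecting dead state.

start=s0; accept=s5,s8,s9,s12; s0-a->s1; s0-b->s0; s1-a->s2; s1-b->s1; s2-a->s3; s2-b->s4; s3-a->s5; s3-b->s6; s4-a->s7; s4-b->s4; s5-a->s5; s5-b->s8; s6-a->s9; s6-b->s10; s7-a->s11; s7-b->s6; s8-a->s9; s8-b->s12; s9-a->s11; s9-b->s13; s10-a->s14; s10-b->s10; s11-a->s5; s11-b->s8; s12-a->s14; s12-b->s10; s13-a->s9; s13-b->s12; s14-a->s11; s14-b->s13

Build one automaton per condition and run them in lockstep. One (15 states) tracks the last 3 symbols read; the other (6 states) tracks the count of `a`s, saturating at 5. Each combined state is a pair, one component from each; accept when both components accept. Minimizing collapses redundant product states.
15 states suffice.
          a    b  
>  s0     s1   s0 
   s1     s2   s1 
   s2     s3   s4 
   s3     s5   s6 
   s4     s7   s4 
 * s5     s5   s8 
   s6     s9  s10 
   s7    s11   s6 
 * s8     s9  s12 
 * s9    s11  s13 
   s10   s14  s10 
   s11    s5   s8 
 * s12   s14  s10 
   s13    s9  s12 
   s14   s11  s13 
(> = start, * = accepting)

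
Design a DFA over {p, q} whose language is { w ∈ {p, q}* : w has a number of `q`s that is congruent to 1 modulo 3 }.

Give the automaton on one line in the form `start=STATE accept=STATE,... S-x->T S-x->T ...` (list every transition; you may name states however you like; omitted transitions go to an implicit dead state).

start=s0 accept=s1 s0-p->s0 s0-q->s1 s1-p->s1 s1-q->s2 s2-p->s2 s2-q->s0

Keep the running count of `q`s modulo 3: each `q` advances along the cycle s0 → s1 → s2 → s0 while other symbols loop. Accept at s1.
3 states suffice.
        p   q  
>  s0   s0  s1 
 * s1   s1  s2 
   s2   s2  s0 
(> = start, * = accepting)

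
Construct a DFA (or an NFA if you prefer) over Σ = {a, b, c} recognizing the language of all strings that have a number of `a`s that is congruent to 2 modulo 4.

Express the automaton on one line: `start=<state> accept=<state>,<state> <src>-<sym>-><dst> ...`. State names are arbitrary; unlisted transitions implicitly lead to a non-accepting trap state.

Keep the running count of `a`s modulo 4: each `a` advances along the cycle S0 → S1 → S2 → S3 → S0 while other symbols loop. Accept at S2.
With 4 states:
        a   b   c  
>  S0   S1  S0  S0 
   S1   S2  S1  S1 
 * S2   S3  S2  S2 
   S3   S0  S3  S3 
(> = start, * = accepting)

start=S0 accept=S2 S0-a->S1 S0-b->S0 S0-c->S0 S1-a->S2 S1-b->S1 S1-c->S1 S2-a->S3 S2-b->S2 S2-c->S2 S3-a->S0 S3-b->S3 S3-c->S3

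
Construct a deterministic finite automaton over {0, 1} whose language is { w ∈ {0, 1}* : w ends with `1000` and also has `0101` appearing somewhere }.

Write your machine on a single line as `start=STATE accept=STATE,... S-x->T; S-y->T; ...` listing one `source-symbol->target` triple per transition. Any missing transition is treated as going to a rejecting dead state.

start=q0; accept=q11; q0-0->q1; q0-1->q2; q1-0->q1; q1-1->q3; q2-0->q4; q2-1->q2; q3-0->q5; q3-1->q2; q4-0->q6; q4-1->q3; q5-0->q6; q5-1->q7; q6-0->q8; q6-1->q3; q7-0->q9; q7-1->q7; q8-0->q1; q8-1->q3; q9-0->q10; q9-1->q7; q10-0->q11; q10-1->q7; q11-0->q12; q11-1->q7; q12-0->q12; q12-1->q7

Build one automaton per condition and run them in lockstep. The first has 5 states tracking how much of the suffix `1000` has currently been matched; the second has 5 states tracking whether and how much of `0101` has been seen. A product state is a pair (one from each), accepting exactly when both do.
          0    1  
>  q0     q1   q2 
   q1     q1   q3 
   q2     q4   q2 
   q3     q5   q2 
   q4     q6   q3 
   q5     q6   q7 
   q6     q8   q3 
   q7     q9   q7 
   q8     q1   q3 
   q9    q10   q7 
   q10   q11   q7 
 * q11   q12   q7 
   q12   q12   q7 
(> = start, * = accepting)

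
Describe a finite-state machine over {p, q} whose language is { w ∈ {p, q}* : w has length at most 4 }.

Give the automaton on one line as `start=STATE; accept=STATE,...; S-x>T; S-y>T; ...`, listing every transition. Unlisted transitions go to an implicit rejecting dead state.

We only need to distinguish lengths 0, 1, …, 4, and '>4'. Chain s0 → s1 → s2 → s3 → s4 → s5 on every symbol, with s5 looping. Accepting states: {s0, s1, s2, s3, s4}.
With 6 states:
        p   q  
>* s0   s1  s1 
 * s1   s2  s2 
 * s2   s3  s3 
 * s3   s4  s4 
 * s4   s5  s5 
   s5   s5  s5 
(> = start, * = accepting)

start=s0; accept=s0,s1,s2,s3,s4; s0-p>s1; s0-q>s1; s1-p>s2; s1-q>s2; s2-p>s3; s2-q>s3; s3-p>s4; s3-q>s4; s4-p>s5; s4-q>s5; s5-p>s5; s5-q>s5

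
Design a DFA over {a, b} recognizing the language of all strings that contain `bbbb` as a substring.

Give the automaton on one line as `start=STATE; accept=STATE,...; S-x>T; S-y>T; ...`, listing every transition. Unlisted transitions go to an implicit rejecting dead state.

States S0..S3 record the length of the longest prefix of `bbbb` that matches the current input suffix. Reaching S4 means `bbbb` has been seen, and we stay there forever. Accept from S4.
5 states suffice.
        a   b  
>  S0   S0  S1 
   S1   S0  S2 
   S2   S0  S3 
   S3   S0  S4 
 * S4   S4  S4 
(> = start, * = accepting)

start=S0; accept=S4; S0-a>S0; S0-b>S1; S1-a>S0; S1-b>S2; S2-a>S0; S2-b>S3; S3-a>S0; S3-b>S4; S4-a>S4; S4-b>S4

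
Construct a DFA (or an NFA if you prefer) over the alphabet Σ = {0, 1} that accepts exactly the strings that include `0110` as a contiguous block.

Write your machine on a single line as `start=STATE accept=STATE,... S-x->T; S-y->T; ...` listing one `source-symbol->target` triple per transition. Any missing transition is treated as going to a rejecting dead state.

Track how much of `0110` has been matched so far: state A is no progress, E is the absorbing accept state reached once `0110` has occurred. Intermediate states record partial matches; on a mismatch, fall back to the longest reusable overlap.
A 5-state machine:
       0  1 
>  A   B  A 
   B   B  C 
   C   B  D 
   D   E  A 
 * E   E  E 
(> = start, * = accepting)

start=A; accept=E; A-0->B; A-1->A; B-0->B; B-1->C; C-0->B; C-1->D; D-0->E; D-1->A; E-0->E; E-1->E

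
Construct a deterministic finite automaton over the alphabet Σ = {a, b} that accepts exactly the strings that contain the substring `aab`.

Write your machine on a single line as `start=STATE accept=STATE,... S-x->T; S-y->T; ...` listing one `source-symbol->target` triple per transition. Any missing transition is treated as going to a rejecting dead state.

Track how much of `aab` has been matched so far: state s0 is no progress, s3 is the absorbing accept state reached once `aab` has occurred. Intermediate states record partial matches; on a mismatch, fall back to the longest reusable overlap.
        a   b  
>  s0   s1  s0 
   s1   s2  s0 
   s2   s2  s3 
 * s3   s3  s3 
(> = start, * = accepting)

start=s0; accept=s3; s0-a->s1; s0-b->s0; s1-a->s2; s1-b->s0; s2-a->s2; s2-b->s3; s3-a->s3; s3-b->s3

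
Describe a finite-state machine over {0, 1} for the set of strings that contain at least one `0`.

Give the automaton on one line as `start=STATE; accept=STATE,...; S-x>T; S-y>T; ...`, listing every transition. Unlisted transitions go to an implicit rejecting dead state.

start=A; accept=B,C; A-0>B; A-1>A; B-0>C; B-1>B; C-0>C; C-1>C

Count `0`s, saturating at 2: state A means no `0` yet, B means one `0` seen, C means more than one. Each `0` increments (capped at C); other symbols loop. Accept from {B, C}.
       0  1 
>  A   B  A 
 * B   C  B 
 * C   C  C 
(> = start, * = accepting)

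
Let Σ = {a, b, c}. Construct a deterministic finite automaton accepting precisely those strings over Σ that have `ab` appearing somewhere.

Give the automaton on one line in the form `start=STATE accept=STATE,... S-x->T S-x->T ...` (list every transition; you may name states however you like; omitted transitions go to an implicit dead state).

States q0..q1 record the length of the longest prefix of `ab` that matches the current input suffix. Reaching q2 means `ab` has been seen, and we stay there forever. Accept from q2.
With 3 states:
        a   b   c  
>  q0   q1  q0  q0 
   q1   q1  q2  q0 
 * q2   q2  q2  q2 
(> = start, * = accepting)

start=q0 accept=q2 q0-a->q1 q0-b->q0 q0-c->q0 q1-a->q1 q1-b->q2 q1-c->q0 q2-a->q2 q2-b->q2 q2-c->q2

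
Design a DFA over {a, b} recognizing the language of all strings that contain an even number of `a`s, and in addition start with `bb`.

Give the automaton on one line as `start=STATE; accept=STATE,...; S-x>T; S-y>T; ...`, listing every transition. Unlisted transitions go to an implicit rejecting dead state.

start=q0; accept=q4; q0-a>q1; q0-b>q2; q1-a>q3; q1-b>q1; q2-a>q1; q2-b>q4; q3-a>q1; q3-b>q3; q4-a>q5; q4-b>q4; q5-a>q4; q5-b>q5

Handle the two conditions separately and then intersect. The first has 2 states tracking the count of `a`s modulo 2; the second has 4 states tracking whether the input so far still matches the prefix `bb`. A product state is a pair (one from each), accepting exactly when both do.
With 6 states:
        a   b  
>  q0   q1  q2 
   q1   q3  q1 
   q2   q1  q4 
   q3   q1  q3 
 * q4   q5  q4 
   q5   q4  q5 
(> = start, * = accepting)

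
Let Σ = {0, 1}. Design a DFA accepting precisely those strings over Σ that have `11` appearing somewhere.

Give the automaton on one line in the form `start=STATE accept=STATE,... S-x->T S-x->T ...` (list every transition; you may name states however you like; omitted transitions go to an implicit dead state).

Track how much of `11` has been matched so far: state S0 is no progress, S2 is the absorbing accept state reached once `11` has occurred. Intermediate states record partial matches; on a mismatch, fall back to the longest reusable overlap.
3 states suffice.
        0   1  
>  S0   S0  S1 
   S1   S0  S2 
 * S2   S2  S2 
(> = start, * = accepting)

start=S0 accept=S2 S0-0->S0 S0-1->S1 S1-0->S0 S1-1->S2 S2-0->S2 S2-1->S2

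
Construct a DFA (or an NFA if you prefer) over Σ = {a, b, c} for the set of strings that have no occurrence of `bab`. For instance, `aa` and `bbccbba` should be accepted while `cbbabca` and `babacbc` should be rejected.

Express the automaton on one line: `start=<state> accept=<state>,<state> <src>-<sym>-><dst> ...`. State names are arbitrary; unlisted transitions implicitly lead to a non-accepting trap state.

start=s0 accept=s0,s1,s2 s0-a->s0 s0-b->s1 s0-c->s0 s1-a->s2 s1-b->s1 s1-c->s0 s2-a->s0 s2-b->s3 s2-c->s0 s3-a->s3 s3-b->s3 s3-c->s3

This is the complement of 'contains `bab`'. Use the same substring-matching states — s0 through s3 holding how much of `bab` has just been matched — but flip the accepting set: everything except the trap s3 accepts.
A 4-state machine:
        a   b   c  
>* s0   s0  s1  s0 
 * s1   s2  s1  s0 
 * s2   s0  s3  s0 
   s3   s3  s3  s3 
(> = start, * = accepting)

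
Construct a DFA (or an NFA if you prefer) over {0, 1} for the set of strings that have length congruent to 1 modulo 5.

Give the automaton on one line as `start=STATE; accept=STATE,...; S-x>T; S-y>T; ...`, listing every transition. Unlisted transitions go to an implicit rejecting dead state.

Only the length mod 5 matters, so use a 5-cycle: from any state, every input symbol moves to the next state, wrapping s4 back to s0. Mark s1 accepting.
With 5 states:
        0   1  
>  s0   s1  s1 
 * s1   s2  s2 
   s2   s3  s3 
   s3   s4  s4 
   s4   s0  s0 
(> = start, * = accepting)

start=s0; accept=s1; s0-0>s1; s0-1>s1; s1-0>s2; s1-1>s2; s2-0>s3; s2-1>s3; s3-0>s4; s3-1>s4; s4-0>s0; s4-1>s0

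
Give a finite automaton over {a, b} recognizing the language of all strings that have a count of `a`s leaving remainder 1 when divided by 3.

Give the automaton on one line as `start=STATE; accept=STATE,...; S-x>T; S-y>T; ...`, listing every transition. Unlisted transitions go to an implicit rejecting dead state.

Keep the running count of `a`s modulo 3: each `a` advances along the cycle q0 → q1 → q2 → q0 while other symbols loop. Accept at q1.
With 3 states:
        a   b  
>  q0   q1  q0 
 * q1   q2  q1 
   q2   q0  q2 
(> = start, * = accepting)

start=q0; accept=q1; q0-a>q1; q0-b>q0; q1-a>q2; q1-b>q1; q2-a>q0; q2-b>q2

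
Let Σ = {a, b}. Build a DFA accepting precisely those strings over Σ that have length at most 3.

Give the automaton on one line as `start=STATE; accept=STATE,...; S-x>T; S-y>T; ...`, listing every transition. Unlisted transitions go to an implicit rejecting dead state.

Count input length up to 4: every symbol moves from q0 toward q4, which means 'more than 3' and absorbs. Accept from {q0, q1, q2, q3}.
With 5 states:
        a   b  
>* q0   q1  q1 
 * q1   q2  q2 
 * q2   q3  q3 
 * q3   q4  q4 
   q4   q4  q4 
(> = start, * = accepting)

start=q0; accept=q0,q1,q2,q3; q0-a>q1; q0-b>q1; q1-a>q2; q1-b>q2; q2-a>q3; q2-b>q3; q3-a>q4; q3-b>q4; q4-a>q4; q4-b>q4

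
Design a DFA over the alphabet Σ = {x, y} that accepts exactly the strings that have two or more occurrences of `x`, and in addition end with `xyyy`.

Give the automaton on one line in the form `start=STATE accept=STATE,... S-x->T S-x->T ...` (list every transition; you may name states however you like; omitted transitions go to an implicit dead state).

Run two small machines in parallel and take their product. One (4 states) tracks the count of `x`s, saturating at 3; the other (5 states) tracks how much of the suffix `xyyy` has currently been matched. Each combined state is a pair, one component from each; accept when both components accept.
16 states suffice.
          x    y  
>  s0     s1   s0 
   s1     s2   s3 
   s2     s4   s5 
   s3     s2   s6 
   s4     s4   s7 
   s5     s4   s8 
   s6     s2   s9 
   s7     s4  s10 
   s8     s4  s11 
   s9     s2  s12 
   s10    s4  s13 
 * s11    s4  s14 
   s12    s2  s12 
 * s13    s4  s15 
   s14    s4  s14 
   s15    s4  s15 
(> = start, * = accepting)

start=s0 accept=s11,s13 s0-x->s1 s0-y->s0 s1-x->s2 s1-y->s3 s2-x->s4 s2-y->s5 s3-x->s2 s3-y->s6 s4-x->s4 s4-y->s7 s5-x->s4 s5-y->s8 s6-x->s2 s6-y->s9 s7-x->s4 s7-y->s10 s8-x->s4 s8-y->s11 s9-x->s2 s9-y->s12 s10-x->s4 s10-y->s13 s11-x->s4 s11-y->s14 s12-x->s2 s12-y->s12 s13-x->s4 s13-y->s15 s14-x->s4 s14-y->s14 s15-x->s4 s15-y->s15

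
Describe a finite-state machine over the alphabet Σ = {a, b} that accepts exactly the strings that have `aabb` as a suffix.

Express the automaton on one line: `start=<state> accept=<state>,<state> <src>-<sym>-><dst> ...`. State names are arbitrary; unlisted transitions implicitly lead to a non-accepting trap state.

Remember how much of `aabb` the current input suffix matches. State q0 means no match yet; q1 means the last symbol is `a`; q2 means the last 2 symbols are `aa`; q3 means the last 3 symbols are `aab`; q4 means the last 4 symbols are `aabb`. Only q4 accepts. On a mismatch, fall back to the longest proper suffix that is still a prefix of `aabb`.
5 states suffice.
        a   b  
>  q0   q1  q0 
   q1   q2  q0 
   q2   q2  q3 
   q3   q1  q4 
 * q4   q1  q0 
(> = start, * = accepting)

start=q0 accept=q4 q0-a->q1 q0-b->q0 q1-a->q2 q1-b->q0 q2-a->q2 q2-b->q3 q3-a->q1 q3-b->q4 q4-a->q1 q4-b->q0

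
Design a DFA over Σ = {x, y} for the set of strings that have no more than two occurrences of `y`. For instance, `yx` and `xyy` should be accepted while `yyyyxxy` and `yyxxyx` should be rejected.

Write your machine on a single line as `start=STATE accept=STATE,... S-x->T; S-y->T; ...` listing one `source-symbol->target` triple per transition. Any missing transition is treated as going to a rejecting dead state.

Only the number of `y`s matters, and only up to 3. Make a chain q0 → q1 → q2 → q3 advanced by each `y` (with q3 absorbing); every other symbol self-loops. The accepting set is {q0, q1, q2}.
A 4-state machine:
        x   y  
>* q0   q0  q1 
 * q1   q1  q2 
 * q2   q2  q3 
   q3   q3  q3 
(> = start, * = accepting)

start=q0; accept=q0,q1,q2; q0-x->q0; q0-y->q1; q1-x->q1; q1-y->q2; q2-x->q2; q2-y->q3; q3-x->q3; q3-y->q3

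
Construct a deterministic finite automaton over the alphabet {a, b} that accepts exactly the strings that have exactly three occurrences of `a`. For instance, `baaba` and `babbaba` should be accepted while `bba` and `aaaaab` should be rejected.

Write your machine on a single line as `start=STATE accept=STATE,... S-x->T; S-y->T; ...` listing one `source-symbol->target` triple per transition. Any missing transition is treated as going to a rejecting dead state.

start=q0; accept=q3; q0-a->q1; q0-b->q0; q1-a->q2; q1-b->q1; q2-a->q3; q2-b->q2; q3-a->q4; q3-b->q3; q4-a->q4; q4-b->q4

Only the number of `a`s matters, and only up to 4. Make a chain q0 → q1 → q2 → q3 → q4 advanced by each `a` (with q4 absorbing); every other symbol self-loops. The accepting set is {q3}.
        a   b  
>  q0   q1  q0 
   q1   q2  q1 
   q2   q3  q2 
 * q3   q4  q3 
   q4   q4  q4 
(> = start, * = accepting)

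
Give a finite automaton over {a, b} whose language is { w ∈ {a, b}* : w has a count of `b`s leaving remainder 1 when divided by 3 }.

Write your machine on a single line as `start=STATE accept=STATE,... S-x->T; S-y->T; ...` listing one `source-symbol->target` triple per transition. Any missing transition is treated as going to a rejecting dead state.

Keep the running count of `b`s modulo 3: each `b` advances along the cycle S0 → S1 → S2 → S0 while other symbols loop. Accept at S1.
A 3-state machine:
        a   b  
>  S0   S0  S1 
 * S1   S1  S2 
   S2   S2  S0 
(> = start, * = accepting)

start=S0; accept=S1; S0-a->S0; S0-b->S1; S1-a->S1; S1-b->S2; S2-a->S2; S2-b->S0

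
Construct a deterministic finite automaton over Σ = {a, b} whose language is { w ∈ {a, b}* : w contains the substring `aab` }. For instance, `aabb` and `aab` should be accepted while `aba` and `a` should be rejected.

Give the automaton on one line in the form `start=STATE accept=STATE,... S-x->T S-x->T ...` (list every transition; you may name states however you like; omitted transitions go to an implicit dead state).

States S0..S2 record the length of the longest prefix of `aab` that matches the current input suffix. Reaching S3 means `aab` has been seen, and we stay there forever. Accept from S3.
With 4 states:
        a   b  
>  S0   S1  S0 
   S1   S2  S0 
   S2   S2  S3 
 * S3   S3  S3 
(> = start, * = accepting)

start=S0 accept=S3 S0-a->S1 S0-b->S0 S1-a->S2 S1-b->S0 S2-a->S2 S2-b->S3 S3-a->S3 S3-b->S3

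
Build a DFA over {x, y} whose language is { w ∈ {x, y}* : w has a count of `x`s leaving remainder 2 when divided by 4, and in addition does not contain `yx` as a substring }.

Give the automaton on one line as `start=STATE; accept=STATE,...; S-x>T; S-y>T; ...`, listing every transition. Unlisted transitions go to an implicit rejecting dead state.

start=q0; accept=q3,q5; q0-x>q1; q0-y>q2; q1-x>q3; q1-y>q2; q2-x>q2; q2-y>q2; q3-x>q4; q3-y>q5; q4-x>q0; q4-y>q2; q5-x>q2; q5-y>q5

Build one automaton per condition and run them in lockstep. The first has 4 states tracking the count of `x`s modulo 4; the second has 3 states tracking partial matches of the forbidden pattern `yx`. A product state is a pair (one from each), accepting exactly when both do. Minimizing collapses redundant product states.
With 6 states:
        x   y  
>  q0   q1  q2 
   q1   q3  q2 
   q2   q2  q2 
 * q3   q4  q5 
   q4   q0  q2 
 * q5   q2  q5 
(> = start, * = accepting)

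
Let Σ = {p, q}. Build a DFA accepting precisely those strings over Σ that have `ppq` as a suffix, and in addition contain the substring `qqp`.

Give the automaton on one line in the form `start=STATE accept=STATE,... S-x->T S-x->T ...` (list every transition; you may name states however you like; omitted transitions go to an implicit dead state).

Run two small machines in parallel and take their product. One (4 states) tracks how much of the suffix `ppq` has currently been matched; the other (4 states) tracks whether and how much of `qqp` has been seen. Each combined state is a pair, one component from each; accept when both components accept. After merging equivalent states the machine shrinks.
        p   q  
>  s0   s0  s1 
   s1   s0  s2 
   s2   s3  s2 
   s3   s4  s2 
   s4   s4  s5 
 * s5   s3  s2 
(> = start, * = accepting)

start=s0 accept=s5 s0-p->s0 s0-q->s1 s1-p->s0 s1-q->s2 s2-p->s3 s2-q->s2 s3-p->s4 s3-q->s2 s4-p->s4 s4-q->s5 s5-p->s3 s5-q->s2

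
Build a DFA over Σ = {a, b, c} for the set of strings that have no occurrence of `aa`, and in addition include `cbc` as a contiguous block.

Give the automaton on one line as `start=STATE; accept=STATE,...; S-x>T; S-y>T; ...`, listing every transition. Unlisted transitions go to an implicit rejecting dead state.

Run two small machines in parallel and take their product. The first has 3 states tracking partial matches of the forbidden pattern `aa`; the second has 4 states tracking whether and how much of `cbc` has been seen. A product state is a pair (one from each), accepting exactly when both do.
With 10 states:
        a   b   c  
>  s0   s1  s0  s2 
   s1   s3  s0  s2 
   s2   s1  s4  s2 
   s3   s3  s3  s5 
   s4   s1  s0  s6 
   s5   s3  s7  s5 
 * s6   s8  s6  s6 
   s7   s3  s3  s9 
 * s8   s9  s6  s6 
   s9   s9  s9  s9 
(> = start, * = accepting)

start=s0; accept=s6,s8; s0-a>s1; s0-b>s0; s0-c>s2; s1-a>s3; s1-b>s0; s1-c>s2; s2-a>s1; s2-b>s4; s2-c>s2; s3-a>s3; s3-b>s3; s3-c>s5; s4-a>s1; s4-b>s0; s4-c>s6; s5-a>s3; s5-b>s7; s5-c>s5; s6-a>s8; s6-b>s6; s6-c>s6; s7-a>s3; s7-b>s3; s7-c>s9; s8-a>s9; s8-b>s6; s8-c>s6; s9-a>s9; s9-b>s9; s9-c>s9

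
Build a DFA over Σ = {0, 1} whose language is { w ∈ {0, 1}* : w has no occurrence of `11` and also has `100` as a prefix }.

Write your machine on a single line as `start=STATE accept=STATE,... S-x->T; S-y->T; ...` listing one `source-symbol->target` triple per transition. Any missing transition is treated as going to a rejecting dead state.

Run two small machines in parallel and take their product. The first has 3 states tracking partial matches of the forbidden pattern `11`; the second has 5 states tracking whether the input so far still matches the prefix `100`. A product state is a pair (one from each), accepting exactly when both do. Minimizing collapses redundant product states.
        0   1  
>  q0   q1  q2 
   q1   q1  q1 
   q2   q3  q1 
   q3   q4  q1 
 * q4   q4  q5 
 * q5   q4  q1 
(> = start, * = accepting)

start=q0; accept=q4,q5; q0-0->q1; q0-1->q2; q1-0->q1; q1-1->q1; q2-0->q3; q2-1->q1; q3-0->q4; q3-1->q1; q4-0->q4; q4-1->q5; q5-0->q4; q5-1->q1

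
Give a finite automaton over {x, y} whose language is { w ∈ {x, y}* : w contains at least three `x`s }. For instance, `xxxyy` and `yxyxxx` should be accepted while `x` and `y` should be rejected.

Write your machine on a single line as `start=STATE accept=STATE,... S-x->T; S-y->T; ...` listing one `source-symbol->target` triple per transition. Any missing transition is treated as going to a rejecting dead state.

Count `x`s, saturating at 4: states s0 through s3 mean 0 through 3 `x`s seen; s4 means more than 3. Each `x` increments (capped at s4); other symbols loop. Accept from {s3, s4}.
        x   y  
>  s0   s1  s0 
   s1   s2  s1 
   s2   s3  s2 
 * s3   s4  s3 
 * s4   s4  s4 
(> = start, * = accepting)

start=s0; accept=s3,s4; s0-x->s1; s0-y->s0; s1-x->s2; s1-y->s1; s2-x->s3; s2-y->s2; s3-x->s4; s3-y->s3; s4-x->s4; s4-y->s4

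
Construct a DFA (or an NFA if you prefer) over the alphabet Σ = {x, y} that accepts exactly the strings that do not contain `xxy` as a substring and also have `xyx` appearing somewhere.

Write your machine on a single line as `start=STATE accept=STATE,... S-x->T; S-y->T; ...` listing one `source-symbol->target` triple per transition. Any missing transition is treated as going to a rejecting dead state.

Run two small machines in parallel and take their product. The first has 4 states tracking partial matches of the forbidden pattern `xxy`; the second has 4 states tracking whether and how much of `xyx` has been seen. A product state is a pair (one from each), accepting exactly when both do. Minimizing collapses redundant product states.
With 7 states:
       x  y 
>  A   B  A 
   B   C  D 
   C   C  C 
   D   E  A 
 * E   F  G 
 * F   F  C 
 * G   E  G 
(> = start, * = accepting)

start=A; accept=E,F,G; A-x->B; A-y->A; B-x->C; B-y->D; C-x->C; C-y->C; D-x->E; D-y->A; E-x->F; E-y->G; F-x->F; F-y->C; G-x->E; G-y->G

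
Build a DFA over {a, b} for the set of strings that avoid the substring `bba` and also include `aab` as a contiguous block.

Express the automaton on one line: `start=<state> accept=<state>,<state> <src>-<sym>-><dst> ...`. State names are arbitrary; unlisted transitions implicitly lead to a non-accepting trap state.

Build one automaton per condition and run them in lockstep. One (4 states) tracks partial matches of the forbidden pattern `bba`; the other (4 states) tracks whether and how much of `aab` has been seen. Each combined state is a pair, one component from each; accept when both components accept. After merging equivalent states the machine shrinks.
An 8-state machine:
        a   b  
>  q0   q1  q2 
   q1   q3  q2 
   q2   q1  q4 
   q3   q3  q5 
   q4   q4  q4 
 * q5   q6  q7 
 * q6   q6  q5 
 * q7   q4  q7 
(> = start, * = accepting)

start=q0 accept=q5,q6,q7 q0-a->q1 q0-b->q2 q1-a->q3 q1-b->q2 q2-a->q1 q2-b->q4 q3-a->q3 q3-b->q5 q4-a->q4 q4-b->q4 q5-a->q6 q5-b->q7 q6-a->q6 q6-b->q5 q7-a->q4 q7-b->q7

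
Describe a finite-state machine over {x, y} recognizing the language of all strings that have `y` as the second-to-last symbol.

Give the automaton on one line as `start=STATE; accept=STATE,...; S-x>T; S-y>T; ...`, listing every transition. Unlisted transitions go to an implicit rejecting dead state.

Because acceptance depends on a position counted from the end, the machine has to buffer the most recent 2 symbols. Make each state the string of the last up-to-2 symbols read; on input `x` shift the window left and append `x`. Accept when the buffered window has length 2 and begins with `y`.
        x   y  
>  q0   q1  q2 
   q1   q3  q4 
   q2   q5  q6 
   q3   q3  q4 
   q4   q5  q6 
 * q5   q3  q4 
 * q6   q5  q6 
(> = start, * = accepting)

start=q0; accept=q5,q6; q0-x>q1; q0-y>q2; q1-x>q3; q1-y>q4; q2-x>q5; q2-y>q6; q3-x>q3; q3-y>q4; q4-x>q5; q4-y>q6; q5-x>q3; q5-y>q4; q6-x>q5; q6-y>q6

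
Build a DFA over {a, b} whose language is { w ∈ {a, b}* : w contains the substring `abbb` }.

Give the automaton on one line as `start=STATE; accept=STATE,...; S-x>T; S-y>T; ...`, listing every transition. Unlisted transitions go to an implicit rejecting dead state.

start=s0; accept=s4; s0-a>s1; s0-b>s0; s1-a>s1; s1-b>s2; s2-a>s1; s2-b>s3; s3-a>s1; s3-b>s4; s4-a>s4; s4-b>s4

States s0..s3 record the length of the longest prefix of `abbb` that matches the current input suffix. Reaching s4 means `abbb` has been seen, and we stay there forever. Accept from s4.
5 states suffice.
        a   b  
>  s0   s1  s0 
   s1   s1  s2 
   s2   s1  s3 
   s3   s1  s4 
 * s4   s4  s4 
(> = start, * = accepting)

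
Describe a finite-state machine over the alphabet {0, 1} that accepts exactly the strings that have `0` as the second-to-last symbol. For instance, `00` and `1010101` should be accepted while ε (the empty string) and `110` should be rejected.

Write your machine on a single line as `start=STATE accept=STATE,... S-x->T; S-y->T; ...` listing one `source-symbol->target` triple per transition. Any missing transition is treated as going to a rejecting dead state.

A DFA must remember the last 2 symbols (since which symbol is second-to-last isn't known until the input ends). Use one state per possible window of the last ≤2 symbols; accept from those whose window starts with `0`.
7 states suffice.
        0   1  
>  q0   q1  q2 
   q1   q3  q4 
   q2   q5  q6 
 * q3   q3  q4 
 * q4   q5  q6 
   q5   q3  q4 
   q6   q5  q6 
(> = start, * = accepting)

start=q0; accept=q3,q4; q0-0->q1; q0-1->q2; q1-0->q3; q1-1->q4; q2-0->q5; q2-1->q6; q3-0->q3; q3-1->q4; q4-0->q5; q4-1->q6; q5-0->q3; q5-1->q4; q6-0->q5; q6-1->q6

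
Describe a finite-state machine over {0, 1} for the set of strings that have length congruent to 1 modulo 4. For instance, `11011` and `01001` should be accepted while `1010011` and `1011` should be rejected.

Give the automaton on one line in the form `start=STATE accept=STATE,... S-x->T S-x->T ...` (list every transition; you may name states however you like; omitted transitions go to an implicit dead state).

start=q0 accept=q1 q0-0->q1 q0-1->q1 q1-0->q2 q1-1->q2 q2-0->q3 q2-1->q3 q3-0->q0 q3-1->q0

Only the length mod 4 matters, so use a 4-cycle: from any state, every input symbol moves to the next state, wrapping q3 back to q0. Mark q1 accepting.
A 4-state machine:
        0   1  
>  q0   q1  q1 
 * q1   q2  q2 
   q2   q3  q3 
   q3   q0  q0 
(> = start, * = accepting)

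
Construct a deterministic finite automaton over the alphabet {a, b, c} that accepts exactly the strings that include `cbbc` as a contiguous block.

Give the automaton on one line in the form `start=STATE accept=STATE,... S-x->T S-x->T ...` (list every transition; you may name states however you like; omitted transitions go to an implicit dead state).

States q0..q3 record the length of the longest prefix of `cbbc` that matches the current input suffix. Reaching q4 means `cbbc` has been seen, and we stay there forever. Accept from q4.
With 5 states:
        a   b   c  
>  q0   q0  q0  q1 
   q1   q0  q2  q1 
   q2   q0  q3  q1 
   q3   q0  q0  q4 
 * q4   q4  q4  q4 
(> = start, * = accepting)

start=q0 accept=q4 q0-a->q0 q0-b->q0 q0-c->q1 q1-a->q0 q1-b->q2 q1-c->q1 q2-a->q0 q2-b->q3 q2-c->q1 q3-a->q0 q3-b->q0 q3-c->q4 q4-a->q4 q4-b->q4 q4-c->q4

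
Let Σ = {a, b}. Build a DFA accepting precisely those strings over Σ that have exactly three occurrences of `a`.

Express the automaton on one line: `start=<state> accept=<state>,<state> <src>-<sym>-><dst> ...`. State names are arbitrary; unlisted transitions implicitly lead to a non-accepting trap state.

Count `a`s, saturating at 4: states q0 through q3 mean 0 through 3 `a`s seen; q4 means more than 3. Each `a` increments (capped at q4); other symbols loop. Accept from {q3}.
With 5 states:
        a   b  
>  q0   q1  q0 
   q1   q2  q1 
   q2   q3  q2 
 * q3   q4  q3 
   q4   q4  q4 
(> = start, * = accepting)

start=q0 accept=q3 q0-a->q1 q0-b->q0 q1-a->q2 q1-b->q1 q2-a->q3 q2-b->q2 q3-a->q4 q3-b->q3 q4-a->q4 q4-b->q4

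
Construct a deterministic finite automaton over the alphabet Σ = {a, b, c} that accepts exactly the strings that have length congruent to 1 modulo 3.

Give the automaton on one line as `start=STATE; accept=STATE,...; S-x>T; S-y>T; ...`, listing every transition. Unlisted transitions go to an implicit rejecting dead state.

start=s0; accept=s1; s0-a>s1; s0-b>s1; s0-c>s1; s1-a>s2; s1-b>s2; s1-c>s2; s2-a>s0; s2-b>s0; s2-c>s0

Only the length mod 3 matters, so use a 3-cycle: from any state, every input symbol moves to the next state, wrapping s2 back to s0. Mark s1 accepting.
With 3 states:
        a   b   c  
>  s0   s1  s1  s1 
 * s1   s2  s2  s2 
   s2   s0  s0  s0 
(> = start, * = accepting)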